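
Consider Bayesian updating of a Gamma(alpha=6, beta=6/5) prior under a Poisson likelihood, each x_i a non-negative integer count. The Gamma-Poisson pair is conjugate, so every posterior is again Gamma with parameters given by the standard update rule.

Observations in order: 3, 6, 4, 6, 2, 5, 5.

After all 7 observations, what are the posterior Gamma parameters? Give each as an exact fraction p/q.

alpha=37, beta=41/5

obs 1: x=3 → posterior Gamma(9, 11/5)
obs 2: x=6 → posterior Gamma(15, 16/5)
obs 3: x=4 → posterior Gamma(19, 21/5)
obs 4: x=6 → posterior Gamma(25, 26/5)
obs 5: x=2 → posterior Gamma(27, 31/5)
obs 6: x=5 → posterior Gamma(32, 36/5)
obs 7: x=5 → posterior Gamma(37, 41/5)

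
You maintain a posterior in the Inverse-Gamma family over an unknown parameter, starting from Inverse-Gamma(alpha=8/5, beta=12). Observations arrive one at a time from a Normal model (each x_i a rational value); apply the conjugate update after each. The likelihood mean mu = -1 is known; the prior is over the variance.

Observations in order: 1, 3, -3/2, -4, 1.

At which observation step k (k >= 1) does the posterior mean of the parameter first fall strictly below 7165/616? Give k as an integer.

k = 3

obs 1: x=1 → posterior Inverse-Gamma(21/10, 14)
obs 2: x=3 → posterior Inverse-Gamma(13/5, 22)
obs 3: x=-3/2 → posterior Inverse-Gamma(31/10, 177/8)
obs 4: x=-4 → posterior Inverse-Gamma(18/5, 213/8)
obs 5: x=1 → posterior Inverse-Gamma(41/10, 229/8)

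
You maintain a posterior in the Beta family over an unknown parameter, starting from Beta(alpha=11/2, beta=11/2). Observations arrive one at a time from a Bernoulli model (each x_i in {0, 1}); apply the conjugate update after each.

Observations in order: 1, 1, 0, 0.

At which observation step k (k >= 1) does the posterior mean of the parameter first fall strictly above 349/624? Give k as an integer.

obs 1: x=1 → posterior Beta(13/2, 11/2)
obs 2: x=1 → posterior Beta(15/2, 11/2)
obs 3: x=0 → posterior Beta(15/2, 13/2)
obs 4: x=0 → posterior Beta(15/2, 15/2)

k = 2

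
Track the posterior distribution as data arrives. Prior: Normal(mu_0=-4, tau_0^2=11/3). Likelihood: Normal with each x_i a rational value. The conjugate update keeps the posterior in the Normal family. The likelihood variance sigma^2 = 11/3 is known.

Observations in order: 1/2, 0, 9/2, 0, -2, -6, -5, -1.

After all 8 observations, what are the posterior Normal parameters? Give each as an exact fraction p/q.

mu_0=-13/9, tau_0^2=11/27

obs 1: x=1/2 → posterior Normal(-7/4, 11/6)
obs 2: x=0 → posterior Normal(-7/6, 11/9)
obs 3: x=9/2 → posterior Normal(1/4, 11/12)
obs 4: x=0 → posterior Normal(1/5, 11/15)
obs 5: x=-2 → posterior Normal(-1/6, 11/18)
obs 6: x=-6 → posterior Normal(-1, 11/21)
obs 7: x=-5 → posterior Normal(-3/2, 11/24)
obs 8: x=-1 → posterior Normal(-13/9, 11/27)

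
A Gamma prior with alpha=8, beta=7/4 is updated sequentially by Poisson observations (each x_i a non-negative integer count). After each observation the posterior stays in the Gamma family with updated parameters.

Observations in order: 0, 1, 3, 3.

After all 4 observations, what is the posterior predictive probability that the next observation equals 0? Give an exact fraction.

obs 1: x=0 → posterior Gamma(8, 11/4)
obs 2: x=1 → posterior Gamma(9, 15/4)
obs 3: x=3 → posterior Gamma(12, 19/4)
obs 4: x=3 → posterior Gamma(15, 23/4)

266635235464391245607/2954312706550833698643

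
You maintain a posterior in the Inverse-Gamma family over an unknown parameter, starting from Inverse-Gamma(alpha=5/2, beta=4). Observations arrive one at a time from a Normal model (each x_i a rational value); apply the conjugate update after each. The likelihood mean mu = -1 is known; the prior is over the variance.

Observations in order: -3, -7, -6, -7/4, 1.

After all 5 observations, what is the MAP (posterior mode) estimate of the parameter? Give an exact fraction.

1241/192

obs 1: x=-3 → posterior Inverse-Gamma(3, 6)
obs 2: x=-7 → posterior Inverse-Gamma(7/2, 24)
obs 3: x=-6 → posterior Inverse-Gamma(4, 73/2)
obs 4: x=-7/4 → posterior Inverse-Gamma(9/2, 1177/32)
obs 5: x=1 → posterior Inverse-Gamma(5, 1241/32)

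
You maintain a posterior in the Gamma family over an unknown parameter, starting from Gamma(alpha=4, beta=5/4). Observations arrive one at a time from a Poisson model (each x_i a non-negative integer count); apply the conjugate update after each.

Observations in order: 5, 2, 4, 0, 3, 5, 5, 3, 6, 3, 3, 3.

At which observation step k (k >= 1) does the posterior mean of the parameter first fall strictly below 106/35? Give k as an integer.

obs 1: x=5 → posterior Gamma(9, 9/4)
obs 2: x=2 → posterior Gamma(11, 13/4)
obs 3: x=4 → posterior Gamma(15, 17/4)
obs 4: x=0 → posterior Gamma(15, 21/4)
obs 5: x=3 → posterior Gamma(18, 25/4)
obs 6: x=5 → posterior Gamma(23, 29/4)
obs 7: x=5 → posterior Gamma(28, 33/4)
obs 8: x=3 → posterior Gamma(31, 37/4)
obs 9: x=6 → posterior Gamma(37, 41/4)
obs 10: x=3 → posterior Gamma(40, 45/4)
obs 11: x=3 → posterior Gamma(43, 49/4)
obs 12: x=3 → posterior Gamma(46, 53/4)

k = 4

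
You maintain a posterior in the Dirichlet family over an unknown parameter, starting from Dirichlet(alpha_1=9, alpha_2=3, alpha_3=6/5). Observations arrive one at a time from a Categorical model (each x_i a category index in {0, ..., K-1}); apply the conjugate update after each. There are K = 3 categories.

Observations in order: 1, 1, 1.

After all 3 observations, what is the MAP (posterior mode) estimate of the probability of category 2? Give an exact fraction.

1/66

obs 1: x=1 → posterior Dirichlet(9, 4, 6/5)
obs 2: x=1 → posterior Dirichlet(9, 5, 6/5)
obs 3: x=1 → posterior Dirichlet(9, 6, 6/5)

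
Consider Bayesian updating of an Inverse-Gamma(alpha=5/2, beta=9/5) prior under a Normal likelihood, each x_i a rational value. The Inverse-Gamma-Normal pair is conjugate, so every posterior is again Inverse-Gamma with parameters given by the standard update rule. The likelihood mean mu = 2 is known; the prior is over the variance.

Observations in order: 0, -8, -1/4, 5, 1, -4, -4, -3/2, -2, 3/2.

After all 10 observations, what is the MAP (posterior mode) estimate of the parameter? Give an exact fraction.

17853/1360

obs 1: x=0 → posterior Inverse-Gamma(3, 19/5)
obs 2: x=-8 → posterior Inverse-Gamma(7/2, 269/5)
obs 3: x=-1/4 → posterior Inverse-Gamma(4, 9013/160)
obs 4: x=5 → posterior Inverse-Gamma(9/2, 9733/160)
obs 5: x=1 → posterior Inverse-Gamma(5, 9813/160)
obs 6: x=-4 → posterior Inverse-Gamma(11/2, 12693/160)
obs 7: x=-4 → posterior Inverse-Gamma(6, 15573/160)
obs 8: x=-3/2 → posterior Inverse-Gamma(13/2, 16553/160)
obs 9: x=-2 → posterior Inverse-Gamma(7, 17833/160)
obs 10: x=3/2 → posterior Inverse-Gamma(15/2, 17853/160)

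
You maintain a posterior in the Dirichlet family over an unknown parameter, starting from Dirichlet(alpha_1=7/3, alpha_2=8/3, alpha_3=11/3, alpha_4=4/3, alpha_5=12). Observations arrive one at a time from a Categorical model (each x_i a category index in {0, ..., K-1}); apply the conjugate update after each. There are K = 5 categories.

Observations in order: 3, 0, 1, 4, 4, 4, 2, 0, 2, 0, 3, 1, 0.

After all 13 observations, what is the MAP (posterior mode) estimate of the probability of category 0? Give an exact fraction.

obs 1: x=3 → posterior Dirichlet(7/3, 8/3, 11/3, 7/3, 12)
obs 2: x=0 → posterior Dirichlet(10/3, 8/3, 11/3, 7/3, 12)
obs 3: x=1 → posterior Dirichlet(10/3, 11/3, 11/3, 7/3, 12)
obs 4: x=4 → posterior Dirichlet(10/3, 11/3, 11/3, 7/3, 13)
obs 5: x=4 → posterior Dirichlet(10/3, 11/3, 11/3, 7/3, 14)
obs 6: x=4 → posterior Dirichlet(10/3, 11/3, 11/3, 7/3, 15)
obs 7: x=2 → posterior Dirichlet(10/3, 11/3, 14/3, 7/3, 15)
obs 8: x=0 → posterior Dirichlet(13/3, 11/3, 14/3, 7/3, 15)
obs 9: x=2 → posterior Dirichlet(13/3, 11/3, 17/3, 7/3, 15)
obs 10: x=0 → posterior Dirichlet(16/3, 11/3, 17/3, 7/3, 15)
obs 11: x=3 → posterior Dirichlet(16/3, 11/3, 17/3, 10/3, 15)
obs 12: x=1 → posterior Dirichlet(16/3, 14/3, 17/3, 10/3, 15)
obs 13: x=0 → posterior Dirichlet(19/3, 14/3, 17/3, 10/3, 15)

8/45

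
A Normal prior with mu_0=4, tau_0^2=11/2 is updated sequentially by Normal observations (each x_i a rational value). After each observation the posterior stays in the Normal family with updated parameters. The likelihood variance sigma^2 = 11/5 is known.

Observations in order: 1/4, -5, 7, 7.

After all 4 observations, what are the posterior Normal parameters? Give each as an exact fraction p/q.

obs 1: x=1/4 → posterior Normal(37/28, 11/7)
obs 2: x=-5 → posterior Normal(-21/16, 11/12)
obs 3: x=7 → posterior Normal(77/68, 11/17)
obs 4: x=7 → posterior Normal(217/88, 1/2)

mu_0=217/88, tau_0^2=1/2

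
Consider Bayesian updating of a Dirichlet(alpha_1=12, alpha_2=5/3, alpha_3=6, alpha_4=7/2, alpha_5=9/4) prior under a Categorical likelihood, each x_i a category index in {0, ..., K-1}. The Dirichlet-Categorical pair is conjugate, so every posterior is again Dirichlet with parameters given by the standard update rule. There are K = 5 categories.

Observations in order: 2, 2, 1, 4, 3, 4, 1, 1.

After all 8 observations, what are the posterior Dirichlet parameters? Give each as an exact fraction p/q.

alpha_1=12, alpha_2=14/3, alpha_3=8, alpha_4=9/2, alpha_5=17/4

obs 1: x=2 → posterior Dirichlet(12, 5/3, 7, 7/2, 9/4)
obs 2: x=2 → posterior Dirichlet(12, 5/3, 8, 7/2, 9/4)
obs 3: x=1 → posterior Dirichlet(12, 8/3, 8, 7/2, 9/4)
obs 4: x=4 → posterior Dirichlet(12, 8/3, 8, 7/2, 13/4)
obs 5: x=3 → posterior Dirichlet(12, 8/3, 8, 9/2, 13/4)
obs 6: x=4 → posterior Dirichlet(12, 8/3, 8, 9/2, 17/4)
obs 7: x=1 → posterior Dirichlet(12, 11/3, 8, 9/2, 17/4)
obs 8: x=1 → posterior Dirichlet(12, 14/3, 8, 9/2, 17/4)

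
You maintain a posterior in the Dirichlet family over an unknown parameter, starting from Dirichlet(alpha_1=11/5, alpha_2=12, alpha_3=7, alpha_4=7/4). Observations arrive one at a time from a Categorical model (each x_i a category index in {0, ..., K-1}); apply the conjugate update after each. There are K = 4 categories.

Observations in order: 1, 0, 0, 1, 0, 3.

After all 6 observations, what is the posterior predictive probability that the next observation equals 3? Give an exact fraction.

55/579

obs 1: x=1 → posterior Dirichlet(11/5, 13, 7, 7/4)
obs 2: x=0 → posterior Dirichlet(16/5, 13, 7, 7/4)
obs 3: x=0 → posterior Dirichlet(21/5, 13, 7, 7/4)
obs 4: x=1 → posterior Dirichlet(21/5, 14, 7, 7/4)
obs 5: x=0 → posterior Dirichlet(26/5, 14, 7, 7/4)
obs 6: x=3 → posterior Dirichlet(26/5, 14, 7, 11/4)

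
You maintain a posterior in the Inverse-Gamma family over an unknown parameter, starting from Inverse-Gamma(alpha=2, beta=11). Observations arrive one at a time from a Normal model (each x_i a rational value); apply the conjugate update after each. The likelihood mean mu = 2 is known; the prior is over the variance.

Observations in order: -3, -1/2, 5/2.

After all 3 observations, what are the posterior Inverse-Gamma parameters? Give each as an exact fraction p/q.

alpha=7/2, beta=107/4

obs 1: x=-3 → posterior Inverse-Gamma(5/2, 47/2)
obs 2: x=-1/2 → posterior Inverse-Gamma(3, 213/8)
obs 3: x=5/2 → posterior Inverse-Gamma(7/2, 107/4)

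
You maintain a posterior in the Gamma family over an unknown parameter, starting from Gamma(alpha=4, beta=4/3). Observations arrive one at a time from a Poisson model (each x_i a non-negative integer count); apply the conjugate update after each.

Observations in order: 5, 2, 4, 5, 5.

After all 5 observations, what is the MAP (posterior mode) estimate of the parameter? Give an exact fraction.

obs 1: x=5 → posterior Gamma(9, 7/3)
obs 2: x=2 → posterior Gamma(11, 10/3)
obs 3: x=4 → posterior Gamma(15, 13/3)
obs 4: x=5 → posterior Gamma(20, 16/3)
obs 5: x=5 → posterior Gamma(25, 19/3)

72/19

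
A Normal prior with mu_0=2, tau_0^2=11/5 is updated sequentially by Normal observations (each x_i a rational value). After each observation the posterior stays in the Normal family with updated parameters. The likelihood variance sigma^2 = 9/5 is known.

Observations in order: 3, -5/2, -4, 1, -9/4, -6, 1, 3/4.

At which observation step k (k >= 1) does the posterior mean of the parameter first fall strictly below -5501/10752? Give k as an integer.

obs 1: x=3 → posterior Normal(51/20, 99/100)
obs 2: x=-5/2 → posterior Normal(47/62, 99/155)
obs 3: x=-4 → posterior Normal(-41/84, 33/70)
obs 4: x=1 → posterior Normal(-19/106, 99/265)
obs 5: x=-9/4 → posterior Normal(-137/256, 99/320)
obs 6: x=-6 → posterior Normal(-401/300, 33/125)
obs 7: x=1 → posterior Normal(-357/344, 99/430)
obs 8: x=3/4 → posterior Normal(-81/97, 99/485)

k = 5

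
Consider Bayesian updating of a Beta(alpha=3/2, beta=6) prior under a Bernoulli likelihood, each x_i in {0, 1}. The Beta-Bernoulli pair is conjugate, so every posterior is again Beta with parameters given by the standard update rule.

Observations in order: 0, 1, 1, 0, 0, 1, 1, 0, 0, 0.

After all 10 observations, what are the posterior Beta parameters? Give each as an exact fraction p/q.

alpha=11/2, beta=12

obs 1: x=0 → posterior Beta(3/2, 7)
obs 2: x=1 → posterior Beta(5/2, 7)
obs 3: x=1 → posterior Beta(7/2, 7)
obs 4: x=0 → posterior Beta(7/2, 8)
obs 5: x=0 → posterior Beta(7/2, 9)
obs 6: x=1 → posterior Beta(9/2, 9)
obs 7: x=1 → posterior Beta(11/2, 9)
obs 8: x=0 → posterior Beta(11/2, 10)
obs 9: x=0 → posterior Beta(11/2, 11)
obs 10: x=0 → posterior Beta(11/2, 12)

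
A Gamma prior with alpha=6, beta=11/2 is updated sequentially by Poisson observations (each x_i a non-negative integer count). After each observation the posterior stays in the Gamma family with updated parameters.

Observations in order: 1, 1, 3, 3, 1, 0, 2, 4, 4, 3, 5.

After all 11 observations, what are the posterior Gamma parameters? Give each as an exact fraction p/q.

alpha=33, beta=33/2

obs 1: x=1 → posterior Gamma(7, 13/2)
obs 2: x=1 → posterior Gamma(8, 15/2)
obs 3: x=3 → posterior Gamma(11, 17/2)
obs 4: x=3 → posterior Gamma(14, 19/2)
obs 5: x=1 → posterior Gamma(15, 21/2)
obs 6: x=0 → posterior Gamma(15, 23/2)
obs 7: x=2 → posterior Gamma(17, 25/2)
obs 8: x=4 → posterior Gamma(21, 27/2)
obs 9: x=4 → posterior Gamma(25, 29/2)
obs 10: x=3 → posterior Gamma(28, 31/2)
obs 11: x=5 → posterior Gamma(33, 33/2)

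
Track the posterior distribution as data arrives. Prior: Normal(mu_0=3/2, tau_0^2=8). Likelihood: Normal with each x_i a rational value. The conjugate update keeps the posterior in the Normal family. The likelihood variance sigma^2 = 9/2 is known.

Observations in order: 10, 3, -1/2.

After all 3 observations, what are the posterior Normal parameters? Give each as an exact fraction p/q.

obs 1: x=10 → posterior Normal(347/50, 72/25)
obs 2: x=3 → posterior Normal(443/82, 72/41)
obs 3: x=-1/2 → posterior Normal(427/114, 24/19)

mu_0=427/114, tau_0^2=24/19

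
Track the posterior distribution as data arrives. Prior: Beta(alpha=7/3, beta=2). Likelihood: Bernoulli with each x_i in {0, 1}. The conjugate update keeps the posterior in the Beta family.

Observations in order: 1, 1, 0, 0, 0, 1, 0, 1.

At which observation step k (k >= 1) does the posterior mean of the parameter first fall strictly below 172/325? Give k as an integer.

k = 4

obs 1: x=1 → posterior Beta(10/3, 2)
obs 2: x=1 → posterior Beta(13/3, 2)
obs 3: x=0 → posterior Beta(13/3, 3)
obs 4: x=0 → posterior Beta(13/3, 4)
obs 5: x=0 → posterior Beta(13/3, 5)
obs 6: x=1 → posterior Beta(16/3, 5)
obs 7: x=0 → posterior Beta(16/3, 6)
obs 8: x=1 → posterior Beta(19/3, 6)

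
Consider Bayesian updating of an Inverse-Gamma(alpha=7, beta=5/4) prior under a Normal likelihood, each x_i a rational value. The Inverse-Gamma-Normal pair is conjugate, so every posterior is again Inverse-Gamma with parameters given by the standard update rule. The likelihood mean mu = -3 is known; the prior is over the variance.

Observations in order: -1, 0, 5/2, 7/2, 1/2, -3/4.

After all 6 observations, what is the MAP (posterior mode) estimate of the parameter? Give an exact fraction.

obs 1: x=-1 → posterior Inverse-Gamma(15/2, 13/4)
obs 2: x=0 → posterior Inverse-Gamma(8, 31/4)
obs 3: x=5/2 → posterior Inverse-Gamma(17/2, 183/8)
obs 4: x=7/2 → posterior Inverse-Gamma(9, 44)
obs 5: x=1/2 → posterior Inverse-Gamma(19/2, 401/8)
obs 6: x=-3/4 → posterior Inverse-Gamma(10, 1685/32)

1685/352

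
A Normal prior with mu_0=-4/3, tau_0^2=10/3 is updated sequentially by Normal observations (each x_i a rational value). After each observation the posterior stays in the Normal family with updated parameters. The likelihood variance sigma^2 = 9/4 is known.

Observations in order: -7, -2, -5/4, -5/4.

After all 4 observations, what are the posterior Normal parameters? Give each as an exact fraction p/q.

mu_0=-496/187, tau_0^2=90/187

obs 1: x=-7 → posterior Normal(-316/67, 90/67)
obs 2: x=-2 → posterior Normal(-396/107, 90/107)
obs 3: x=-5/4 → posterior Normal(-446/147, 30/49)
obs 4: x=-5/4 → posterior Normal(-496/187, 90/187)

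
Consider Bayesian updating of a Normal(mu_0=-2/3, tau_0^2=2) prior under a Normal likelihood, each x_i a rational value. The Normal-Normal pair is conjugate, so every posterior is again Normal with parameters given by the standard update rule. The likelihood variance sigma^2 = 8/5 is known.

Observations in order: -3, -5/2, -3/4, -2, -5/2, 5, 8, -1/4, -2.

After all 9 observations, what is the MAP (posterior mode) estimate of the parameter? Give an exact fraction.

-8/147

obs 1: x=-3 → posterior Normal(-53/27, 8/9)
obs 2: x=-5/2 → posterior Normal(-181/84, 4/7)
obs 3: x=-3/4 → posterior Normal(-407/228, 8/19)
obs 4: x=-2 → posterior Normal(-527/288, 1/3)
obs 5: x=-5/2 → posterior Normal(-677/348, 8/29)
obs 6: x=5 → posterior Normal(-377/408, 4/17)
obs 7: x=8 → posterior Normal(103/468, 8/39)
obs 8: x=-1/4 → posterior Normal(1/6, 2/11)
obs 9: x=-2 → posterior Normal(-8/147, 8/49)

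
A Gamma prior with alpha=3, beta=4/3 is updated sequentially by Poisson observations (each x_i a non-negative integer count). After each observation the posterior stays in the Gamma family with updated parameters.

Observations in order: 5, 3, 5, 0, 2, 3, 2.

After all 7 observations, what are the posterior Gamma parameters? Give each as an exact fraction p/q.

obs 1: x=5 → posterior Gamma(8, 7/3)
obs 2: x=3 → posterior Gamma(11, 10/3)
obs 3: x=5 → posterior Gamma(16, 13/3)
obs 4: x=0 → posterior Gamma(16, 16/3)
obs 5: x=2 → posterior Gamma(18, 19/3)
obs 6: x=3 → posterior Gamma(21, 22/3)
obs 7: x=2 → posterior Gamma(23, 25/3)

alpha=23, beta=25/3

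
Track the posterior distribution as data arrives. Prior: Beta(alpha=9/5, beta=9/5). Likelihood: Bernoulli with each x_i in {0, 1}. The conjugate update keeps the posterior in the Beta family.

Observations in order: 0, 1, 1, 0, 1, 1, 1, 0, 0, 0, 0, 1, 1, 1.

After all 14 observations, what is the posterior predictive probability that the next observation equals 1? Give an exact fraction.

49/88

obs 1: x=0 → posterior Beta(9/5, 14/5)
obs 2: x=1 → posterior Beta(14/5, 14/5)
obs 3: x=1 → posterior Beta(19/5, 14/5)
obs 4: x=0 → posterior Beta(19/5, 19/5)
obs 5: x=1 → posterior Beta(24/5, 19/5)
obs 6: x=1 → posterior Beta(29/5, 19/5)
obs 7: x=1 → posterior Beta(34/5, 19/5)
obs 8: x=0 → posterior Beta(34/5, 24/5)
obs 9: x=0 → posterior Beta(34/5, 29/5)
obs 10: x=0 → posterior Beta(34/5, 34/5)
obs 11: x=0 → posterior Beta(34/5, 39/5)
obs 12: x=1 → posterior Beta(39/5, 39/5)
obs 13: x=1 → posterior Beta(44/5, 39/5)
obs 14: x=1 → posterior Beta(49/5, 39/5)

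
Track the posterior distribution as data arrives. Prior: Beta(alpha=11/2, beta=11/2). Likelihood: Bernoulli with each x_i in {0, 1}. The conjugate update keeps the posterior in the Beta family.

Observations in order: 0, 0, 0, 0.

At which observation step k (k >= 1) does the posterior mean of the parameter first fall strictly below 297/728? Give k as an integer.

k = 3

obs 1: x=0 → posterior Beta(11/2, 13/2)
obs 2: x=0 → posterior Beta(11/2, 15/2)
obs 3: x=0 → posterior Beta(11/2, 17/2)
obs 4: x=0 → posterior Beta(11/2, 19/2)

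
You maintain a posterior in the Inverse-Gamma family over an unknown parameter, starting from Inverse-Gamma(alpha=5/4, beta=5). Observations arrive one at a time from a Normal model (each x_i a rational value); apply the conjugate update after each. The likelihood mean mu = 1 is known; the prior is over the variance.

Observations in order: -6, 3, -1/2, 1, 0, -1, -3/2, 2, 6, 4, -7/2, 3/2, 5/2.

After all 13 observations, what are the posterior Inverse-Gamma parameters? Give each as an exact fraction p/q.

alpha=31/4, beta=537/8

obs 1: x=-6 → posterior Inverse-Gamma(7/4, 59/2)
obs 2: x=3 → posterior Inverse-Gamma(9/4, 63/2)
obs 3: x=-1/2 → posterior Inverse-Gamma(11/4, 261/8)
obs 4: x=1 → posterior Inverse-Gamma(13/4, 261/8)
obs 5: x=0 → posterior Inverse-Gamma(15/4, 265/8)
obs 6: x=-1 → posterior Inverse-Gamma(17/4, 281/8)
obs 7: x=-3/2 → posterior Inverse-Gamma(19/4, 153/4)
obs 8: x=2 → posterior Inverse-Gamma(21/4, 155/4)
obs 9: x=6 → posterior Inverse-Gamma(23/4, 205/4)
obs 10: x=4 → posterior Inverse-Gamma(25/4, 223/4)
obs 11: x=-7/2 → posterior Inverse-Gamma(27/4, 527/8)
obs 12: x=3/2 → posterior Inverse-Gamma(29/4, 66)
obs 13: x=5/2 → posterior Inverse-Gamma(31/4, 537/8)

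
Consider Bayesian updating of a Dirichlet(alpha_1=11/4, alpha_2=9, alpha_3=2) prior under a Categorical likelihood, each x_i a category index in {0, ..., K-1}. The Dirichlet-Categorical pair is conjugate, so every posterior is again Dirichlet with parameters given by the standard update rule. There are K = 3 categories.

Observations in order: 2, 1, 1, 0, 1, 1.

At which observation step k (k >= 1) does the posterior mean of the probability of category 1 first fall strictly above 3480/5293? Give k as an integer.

k = 6

obs 1: x=2 → posterior Dirichlet(11/4, 9, 3)
obs 2: x=1 → posterior Dirichlet(11/4, 10, 3)
obs 3: x=1 → posterior Dirichlet(11/4, 11, 3)
obs 4: x=0 → posterior Dirichlet(15/4, 11, 3)
obs 5: x=1 → posterior Dirichlet(15/4, 12, 3)
obs 6: x=1 → posterior Dirichlet(15/4, 13, 3)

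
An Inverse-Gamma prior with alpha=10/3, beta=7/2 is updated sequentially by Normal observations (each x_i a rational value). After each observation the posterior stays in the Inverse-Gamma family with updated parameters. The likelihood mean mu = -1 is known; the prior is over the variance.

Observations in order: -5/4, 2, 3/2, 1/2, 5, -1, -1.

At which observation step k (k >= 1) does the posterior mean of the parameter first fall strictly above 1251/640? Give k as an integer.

obs 1: x=-5/4 → posterior Inverse-Gamma(23/6, 113/32)
obs 2: x=2 → posterior Inverse-Gamma(13/3, 257/32)
obs 3: x=3/2 → posterior Inverse-Gamma(29/6, 357/32)
obs 4: x=1/2 → posterior Inverse-Gamma(16/3, 393/32)
obs 5: x=5 → posterior Inverse-Gamma(35/6, 969/32)
obs 6: x=-1 → posterior Inverse-Gamma(19/3, 969/32)
obs 7: x=-1 → posterior Inverse-Gamma(41/6, 969/32)

k = 2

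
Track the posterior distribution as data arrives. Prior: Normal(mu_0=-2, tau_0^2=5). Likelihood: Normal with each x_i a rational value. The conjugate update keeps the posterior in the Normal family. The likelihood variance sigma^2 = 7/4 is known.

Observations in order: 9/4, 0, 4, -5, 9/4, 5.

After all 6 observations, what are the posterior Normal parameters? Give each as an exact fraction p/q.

mu_0=156/127, tau_0^2=35/127

obs 1: x=9/4 → posterior Normal(31/27, 35/27)
obs 2: x=0 → posterior Normal(31/47, 35/47)
obs 3: x=4 → posterior Normal(111/67, 35/67)
obs 4: x=-5 → posterior Normal(11/87, 35/87)
obs 5: x=9/4 → posterior Normal(56/107, 35/107)
obs 6: x=5 → posterior Normal(156/127, 35/127)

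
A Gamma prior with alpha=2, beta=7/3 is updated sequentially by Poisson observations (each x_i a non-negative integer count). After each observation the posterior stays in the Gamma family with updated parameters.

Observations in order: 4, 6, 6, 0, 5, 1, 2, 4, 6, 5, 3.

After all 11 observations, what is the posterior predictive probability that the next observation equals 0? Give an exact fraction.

30948500982134506872478105600000000000000000000000000000000000000000000/745782254782301503355862595418917382807246689177519953982343989556806801

obs 1: x=4 → posterior Gamma(6, 10/3)
obs 2: x=6 → posterior Gamma(12, 13/3)
obs 3: x=6 → posterior Gamma(18, 16/3)
obs 4: x=0 → posterior Gamma(18, 19/3)
obs 5: x=5 → posterior Gamma(23, 22/3)
obs 6: x=1 → posterior Gamma(24, 25/3)
obs 7: x=2 → posterior Gamma(26, 28/3)
obs 8: x=4 → posterior Gamma(30, 31/3)
obs 9: x=6 → posterior Gamma(36, 34/3)
obs 10: x=5 → posterior Gamma(41, 37/3)
obs 11: x=3 → posterior Gamma(44, 40/3)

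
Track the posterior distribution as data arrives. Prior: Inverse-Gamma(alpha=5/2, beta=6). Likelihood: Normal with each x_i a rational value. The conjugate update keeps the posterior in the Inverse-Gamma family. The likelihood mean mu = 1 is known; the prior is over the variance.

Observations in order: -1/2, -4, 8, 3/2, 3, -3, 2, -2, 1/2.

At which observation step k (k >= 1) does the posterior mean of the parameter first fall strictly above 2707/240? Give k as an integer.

k = 3

obs 1: x=-1/2 → posterior Inverse-Gamma(3, 57/8)
obs 2: x=-4 → posterior Inverse-Gamma(7/2, 157/8)
obs 3: x=8 → posterior Inverse-Gamma(4, 353/8)
obs 4: x=3/2 → posterior Inverse-Gamma(9/2, 177/4)
obs 5: x=3 → posterior Inverse-Gamma(5, 185/4)
obs 6: x=-3 → posterior Inverse-Gamma(11/2, 217/4)
obs 7: x=2 → posterior Inverse-Gamma(6, 219/4)
obs 8: x=-2 → posterior Inverse-Gamma(13/2, 237/4)
obs 9: x=1/2 → posterior Inverse-Gamma(7, 475/8)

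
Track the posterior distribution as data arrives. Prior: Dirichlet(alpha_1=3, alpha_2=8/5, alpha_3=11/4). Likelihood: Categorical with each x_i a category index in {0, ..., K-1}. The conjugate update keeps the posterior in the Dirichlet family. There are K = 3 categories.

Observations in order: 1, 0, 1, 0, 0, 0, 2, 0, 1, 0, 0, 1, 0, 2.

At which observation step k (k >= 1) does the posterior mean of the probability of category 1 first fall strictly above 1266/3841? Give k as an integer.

k = 3

obs 1: x=1 → posterior Dirichlet(3, 13/5, 11/4)
obs 2: x=0 → posterior Dirichlet(4, 13/5, 11/4)
obs 3: x=1 → posterior Dirichlet(4, 18/5, 11/4)
obs 4: x=0 → posterior Dirichlet(5, 18/5, 11/4)
obs 5: x=0 → posterior Dirichlet(6, 18/5, 11/4)
obs 6: x=0 → posterior Dirichlet(7, 18/5, 11/4)
obs 7: x=2 → posterior Dirichlet(7, 18/5, 15/4)
obs 8: x=0 → posterior Dirichlet(8, 18/5, 15/4)
obs 9: x=1 → posterior Dirichlet(8, 23/5, 15/4)
obs 10: x=0 → posterior Dirichlet(9, 23/5, 15/4)
obs 11: x=0 → posterior Dirichlet(10, 23/5, 15/4)
obs 12: x=1 → posterior Dirichlet(10, 28/5, 15/4)
obs 13: x=0 → posterior Dirichlet(11, 28/5, 15/4)
obs 14: x=2 → posterior Dirichlet(11, 28/5, 19/4)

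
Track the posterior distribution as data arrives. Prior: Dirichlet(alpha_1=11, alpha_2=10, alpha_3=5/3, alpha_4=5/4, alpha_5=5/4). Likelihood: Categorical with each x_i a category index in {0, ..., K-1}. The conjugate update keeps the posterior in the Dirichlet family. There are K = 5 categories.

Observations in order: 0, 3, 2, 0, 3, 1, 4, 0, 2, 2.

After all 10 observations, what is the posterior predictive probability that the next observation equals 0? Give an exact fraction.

obs 1: x=0 → posterior Dirichlet(12, 10, 5/3, 5/4, 5/4)
obs 2: x=3 → posterior Dirichlet(12, 10, 5/3, 9/4, 5/4)
obs 3: x=2 → posterior Dirichlet(12, 10, 8/3, 9/4, 5/4)
obs 4: x=0 → posterior Dirichlet(13, 10, 8/3, 9/4, 5/4)
obs 5: x=3 → posterior Dirichlet(13, 10, 8/3, 13/4, 5/4)
obs 6: x=1 → posterior Dirichlet(13, 11, 8/3, 13/4, 5/4)
obs 7: x=4 → posterior Dirichlet(13, 11, 8/3, 13/4, 9/4)
obs 8: x=0 → posterior Dirichlet(14, 11, 8/3, 13/4, 9/4)
obs 9: x=2 → posterior Dirichlet(14, 11, 11/3, 13/4, 9/4)
obs 10: x=2 → posterior Dirichlet(14, 11, 14/3, 13/4, 9/4)

84/211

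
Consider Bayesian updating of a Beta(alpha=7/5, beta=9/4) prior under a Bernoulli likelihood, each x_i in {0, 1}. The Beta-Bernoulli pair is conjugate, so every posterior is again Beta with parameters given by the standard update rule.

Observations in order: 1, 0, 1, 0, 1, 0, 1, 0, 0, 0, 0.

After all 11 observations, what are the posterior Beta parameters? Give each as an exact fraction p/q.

obs 1: x=1 → posterior Beta(12/5, 9/4)
obs 2: x=0 → posterior Beta(12/5, 13/4)
obs 3: x=1 → posterior Beta(17/5, 13/4)
obs 4: x=0 → posterior Beta(17/5, 17/4)
obs 5: x=1 → posterior Beta(22/5, 17/4)
obs 6: x=0 → posterior Beta(22/5, 21/4)
obs 7: x=1 → posterior Beta(27/5, 21/4)
obs 8: x=0 → posterior Beta(27/5, 25/4)
obs 9: x=0 → posterior Beta(27/5, 29/4)
obs 10: x=0 → posterior Beta(27/5, 33/4)
obs 11: x=0 → posterior Beta(27/5, 37/4)

alpha=27/5, beta=37/4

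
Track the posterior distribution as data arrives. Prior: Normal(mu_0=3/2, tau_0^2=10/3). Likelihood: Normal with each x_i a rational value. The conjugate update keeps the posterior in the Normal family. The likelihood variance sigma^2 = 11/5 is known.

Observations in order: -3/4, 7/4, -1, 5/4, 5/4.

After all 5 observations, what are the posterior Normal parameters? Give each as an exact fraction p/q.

mu_0=349/566, tau_0^2=110/283

obs 1: x=-3/4 → posterior Normal(12/83, 110/83)
obs 2: x=7/4 → posterior Normal(199/266, 110/133)
obs 3: x=-1 → posterior Normal(33/122, 110/183)
obs 4: x=5/4 → posterior Normal(112/233, 110/233)
obs 5: x=5/4 → posterior Normal(349/566, 110/283)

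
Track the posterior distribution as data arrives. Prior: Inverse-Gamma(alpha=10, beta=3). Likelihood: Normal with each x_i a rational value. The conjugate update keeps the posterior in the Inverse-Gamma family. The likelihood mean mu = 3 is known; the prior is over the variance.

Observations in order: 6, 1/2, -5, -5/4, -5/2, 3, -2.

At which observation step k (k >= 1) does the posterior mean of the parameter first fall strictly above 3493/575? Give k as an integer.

k = 7

obs 1: x=6 → posterior Inverse-Gamma(21/2, 15/2)
obs 2: x=1/2 → posterior Inverse-Gamma(11, 85/8)
obs 3: x=-5 → posterior Inverse-Gamma(23/2, 341/8)
obs 4: x=-5/4 → posterior Inverse-Gamma(12, 1653/32)
obs 5: x=-5/2 → posterior Inverse-Gamma(25/2, 2137/32)
obs 6: x=3 → posterior Inverse-Gamma(13, 2137/32)
obs 7: x=-2 → posterior Inverse-Gamma(27/2, 2537/32)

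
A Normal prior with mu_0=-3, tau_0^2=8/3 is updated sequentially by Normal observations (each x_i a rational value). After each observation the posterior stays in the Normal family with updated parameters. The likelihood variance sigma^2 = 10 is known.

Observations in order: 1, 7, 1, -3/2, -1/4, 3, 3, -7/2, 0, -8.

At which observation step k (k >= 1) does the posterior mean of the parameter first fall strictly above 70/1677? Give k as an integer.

obs 1: x=1 → posterior Normal(-41/19, 40/19)
obs 2: x=7 → posterior Normal(-13/23, 40/23)
obs 3: x=1 → posterior Normal(-1/3, 40/27)
obs 4: x=-3/2 → posterior Normal(-15/31, 40/31)
obs 5: x=-1/4 → posterior Normal(-16/35, 8/7)
obs 6: x=3 → posterior Normal(-4/39, 40/39)
obs 7: x=3 → posterior Normal(8/43, 40/43)
obs 8: x=-7/2 → posterior Normal(-6/47, 40/47)
obs 9: x=0 → posterior Normal(-2/17, 40/51)
obs 10: x=-8 → posterior Normal(-38/55, 8/11)

k = 7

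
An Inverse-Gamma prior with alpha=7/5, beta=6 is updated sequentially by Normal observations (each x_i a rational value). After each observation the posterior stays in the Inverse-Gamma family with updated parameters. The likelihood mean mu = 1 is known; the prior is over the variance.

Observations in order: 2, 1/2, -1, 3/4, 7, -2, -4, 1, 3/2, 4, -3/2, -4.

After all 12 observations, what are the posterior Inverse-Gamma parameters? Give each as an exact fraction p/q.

alpha=37/5, beta=2045/32

obs 1: x=2 → posterior Inverse-Gamma(19/10, 13/2)
obs 2: x=1/2 → posterior Inverse-Gamma(12/5, 53/8)
obs 3: x=-1 → posterior Inverse-Gamma(29/10, 69/8)
obs 4: x=3/4 → posterior Inverse-Gamma(17/5, 277/32)
obs 5: x=7 → posterior Inverse-Gamma(39/10, 853/32)
obs 6: x=-2 → posterior Inverse-Gamma(22/5, 997/32)
obs 7: x=-4 → posterior Inverse-Gamma(49/10, 1397/32)
obs 8: x=1 → posterior Inverse-Gamma(27/5, 1397/32)
obs 9: x=3/2 → posterior Inverse-Gamma(59/10, 1401/32)
obs 10: x=4 → posterior Inverse-Gamma(32/5, 1545/32)
obs 11: x=-3/2 → posterior Inverse-Gamma(69/10, 1645/32)
obs 12: x=-4 → posterior Inverse-Gamma(37/5, 2045/32)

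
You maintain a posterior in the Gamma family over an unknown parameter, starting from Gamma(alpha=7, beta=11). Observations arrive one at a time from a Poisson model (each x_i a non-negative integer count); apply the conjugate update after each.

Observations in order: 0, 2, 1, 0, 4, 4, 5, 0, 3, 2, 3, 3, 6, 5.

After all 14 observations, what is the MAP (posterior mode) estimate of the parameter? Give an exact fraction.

44/25

obs 1: x=0 → posterior Gamma(7, 12)
obs 2: x=2 → posterior Gamma(9, 13)
obs 3: x=1 → posterior Gamma(10, 14)
obs 4: x=0 → posterior Gamma(10, 15)
obs 5: x=4 → posterior Gamma(14, 16)
obs 6: x=4 → posterior Gamma(18, 17)
obs 7: x=5 → posterior Gamma(23, 18)
obs 8: x=0 → posterior Gamma(23, 19)
obs 9: x=3 → posterior Gamma(26, 20)
obs 10: x=2 → posterior Gamma(28, 21)
obs 11: x=3 → posterior Gamma(31, 22)
obs 12: x=3 → posterior Gamma(34, 23)
obs 13: x=6 → posterior Gamma(40, 24)
obs 14: x=5 → posterior Gamma(45, 25)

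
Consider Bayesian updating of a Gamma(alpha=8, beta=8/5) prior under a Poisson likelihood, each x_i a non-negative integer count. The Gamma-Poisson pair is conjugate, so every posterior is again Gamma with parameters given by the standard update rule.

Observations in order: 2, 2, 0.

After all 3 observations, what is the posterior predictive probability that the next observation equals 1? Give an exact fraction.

obs 1: x=2 → posterior Gamma(10, 13/5)
obs 2: x=2 → posterior Gamma(12, 18/5)
obs 3: x=0 → posterior Gamma(12, 23/5)

328719366480304815/1625527855624486912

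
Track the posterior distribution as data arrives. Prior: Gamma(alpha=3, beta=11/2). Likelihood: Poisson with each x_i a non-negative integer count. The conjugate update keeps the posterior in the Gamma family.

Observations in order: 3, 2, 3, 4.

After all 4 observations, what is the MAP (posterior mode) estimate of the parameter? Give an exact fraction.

28/19

obs 1: x=3 → posterior Gamma(6, 13/2)
obs 2: x=2 → posterior Gamma(8, 15/2)
obs 3: x=3 → posterior Gamma(11, 17/2)
obs 4: x=4 → posterior Gamma(15, 19/2)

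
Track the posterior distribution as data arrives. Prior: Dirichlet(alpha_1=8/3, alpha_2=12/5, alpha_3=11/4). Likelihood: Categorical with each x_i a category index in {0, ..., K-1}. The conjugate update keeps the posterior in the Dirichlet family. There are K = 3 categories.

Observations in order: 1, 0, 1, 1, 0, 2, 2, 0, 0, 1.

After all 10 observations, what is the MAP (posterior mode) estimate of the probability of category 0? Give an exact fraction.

340/889

obs 1: x=1 → posterior Dirichlet(8/3, 17/5, 11/4)
obs 2: x=0 → posterior Dirichlet(11/3, 17/5, 11/4)
obs 3: x=1 → posterior Dirichlet(11/3, 22/5, 11/4)
obs 4: x=1 → posterior Dirichlet(11/3, 27/5, 11/4)
obs 5: x=0 → posterior Dirichlet(14/3, 27/5, 11/4)
obs 6: x=2 → posterior Dirichlet(14/3, 27/5, 15/4)
obs 7: x=2 → posterior Dirichlet(14/3, 27/5, 19/4)
obs 8: x=0 → posterior Dirichlet(17/3, 27/5, 19/4)
obs 9: x=0 → posterior Dirichlet(20/3, 27/5, 19/4)
obs 10: x=1 → posterior Dirichlet(20/3, 32/5, 19/4)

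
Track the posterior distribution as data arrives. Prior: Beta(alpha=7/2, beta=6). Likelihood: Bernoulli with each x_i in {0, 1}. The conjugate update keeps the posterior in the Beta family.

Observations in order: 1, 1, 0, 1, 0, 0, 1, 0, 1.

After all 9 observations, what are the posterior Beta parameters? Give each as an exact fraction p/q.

alpha=17/2, beta=10

obs 1: x=1 → posterior Beta(9/2, 6)
obs 2: x=1 → posterior Beta(11/2, 6)
obs 3: x=0 → posterior Beta(11/2, 7)
obs 4: x=1 → posterior Beta(13/2, 7)
obs 5: x=0 → posterior Beta(13/2, 8)
obs 6: x=0 → posterior Beta(13/2, 9)
obs 7: x=1 → posterior Beta(15/2, 9)
obs 8: x=0 → posterior Beta(15/2, 10)
obs 9: x=1 → posterior Beta(17/2, 10)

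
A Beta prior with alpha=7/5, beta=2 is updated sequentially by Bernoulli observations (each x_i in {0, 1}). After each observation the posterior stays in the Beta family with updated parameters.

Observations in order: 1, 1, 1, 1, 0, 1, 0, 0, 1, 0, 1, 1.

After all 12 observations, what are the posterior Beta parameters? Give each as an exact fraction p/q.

alpha=47/5, beta=6

obs 1: x=1 → posterior Beta(12/5, 2)
obs 2: x=1 → posterior Beta(17/5, 2)
obs 3: x=1 → posterior Beta(22/5, 2)
obs 4: x=1 → posterior Beta(27/5, 2)
obs 5: x=0 → posterior Beta(27/5, 3)
obs 6: x=1 → posterior Beta(32/5, 3)
obs 7: x=0 → posterior Beta(32/5, 4)
obs 8: x=0 → posterior Beta(32/5, 5)
obs 9: x=1 → posterior Beta(37/5, 5)
obs 10: x=0 → posterior Beta(37/5, 6)
obs 11: x=1 → posterior Beta(42/5, 6)
obs 12: x=1 → posterior Beta(47/5, 6)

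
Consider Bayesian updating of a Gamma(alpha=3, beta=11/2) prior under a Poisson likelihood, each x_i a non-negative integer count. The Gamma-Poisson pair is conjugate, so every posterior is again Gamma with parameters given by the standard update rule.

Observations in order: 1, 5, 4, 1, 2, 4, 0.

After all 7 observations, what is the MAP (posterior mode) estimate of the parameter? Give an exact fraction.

obs 1: x=1 → posterior Gamma(4, 13/2)
obs 2: x=5 → posterior Gamma(9, 15/2)
obs 3: x=4 → posterior Gamma(13, 17/2)
obs 4: x=1 → posterior Gamma(14, 19/2)
obs 5: x=2 → posterior Gamma(16, 21/2)
obs 6: x=4 → posterior Gamma(20, 23/2)
obs 7: x=0 → posterior Gamma(20, 25/2)

38/25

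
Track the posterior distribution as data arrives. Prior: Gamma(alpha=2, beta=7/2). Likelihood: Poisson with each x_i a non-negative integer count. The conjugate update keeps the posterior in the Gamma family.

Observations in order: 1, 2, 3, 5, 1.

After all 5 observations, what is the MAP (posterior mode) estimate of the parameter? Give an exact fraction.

obs 1: x=1 → posterior Gamma(3, 9/2)
obs 2: x=2 → posterior Gamma(5, 11/2)
obs 3: x=3 → posterior Gamma(8, 13/2)
obs 4: x=5 → posterior Gamma(13, 15/2)
obs 5: x=1 → posterior Gamma(14, 17/2)

26/17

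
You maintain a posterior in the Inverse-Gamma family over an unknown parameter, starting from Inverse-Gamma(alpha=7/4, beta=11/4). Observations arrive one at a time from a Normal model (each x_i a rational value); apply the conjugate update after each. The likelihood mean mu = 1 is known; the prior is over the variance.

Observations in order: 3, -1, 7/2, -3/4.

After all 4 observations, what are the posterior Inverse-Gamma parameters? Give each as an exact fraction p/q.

obs 1: x=3 → posterior Inverse-Gamma(9/4, 19/4)
obs 2: x=-1 → posterior Inverse-Gamma(11/4, 27/4)
obs 3: x=7/2 → posterior Inverse-Gamma(13/4, 79/8)
obs 4: x=-3/4 → posterior Inverse-Gamma(15/4, 365/32)

alpha=15/4, beta=365/32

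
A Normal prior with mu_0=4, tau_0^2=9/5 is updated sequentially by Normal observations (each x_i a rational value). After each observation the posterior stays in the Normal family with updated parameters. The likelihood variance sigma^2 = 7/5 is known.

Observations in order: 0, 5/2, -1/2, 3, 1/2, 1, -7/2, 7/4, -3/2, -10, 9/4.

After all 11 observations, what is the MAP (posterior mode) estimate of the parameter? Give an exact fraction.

obs 1: x=0 → posterior Normal(7/4, 63/80)
obs 2: x=5/2 → posterior Normal(101/50, 63/125)
obs 3: x=-1/2 → posterior Normal(23/17, 63/170)
obs 4: x=3 → posterior Normal(73/43, 63/215)
obs 5: x=1/2 → posterior Normal(155/104, 63/260)
obs 6: x=1 → posterior Normal(173/122, 63/305)
obs 7: x=-7/2 → posterior Normal(11/14, 9/50)
obs 8: x=7/4 → posterior Normal(283/316, 63/395)
obs 9: x=-3/2 → posterior Normal(229/352, 63/440)
obs 10: x=-10 → posterior Normal(-131/388, 63/485)
obs 11: x=9/4 → posterior Normal(-25/212, 63/530)

-25/212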